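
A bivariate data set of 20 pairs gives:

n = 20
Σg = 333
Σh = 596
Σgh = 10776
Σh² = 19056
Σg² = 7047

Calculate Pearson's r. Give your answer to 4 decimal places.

0.6112

r = (nΣgh − ΣgΣh) / √[(nΣg² − (Σg)²)(nΣh² − (Σh)²)]
Numerator: 20×10776 − 333×596 = 17052
Denominator: √[(140940 − 110889)(381120 − 355216)] = √[30051 × 25904] = 27900.5574
r = 17052 / 27900.5574 ≈ 0.6112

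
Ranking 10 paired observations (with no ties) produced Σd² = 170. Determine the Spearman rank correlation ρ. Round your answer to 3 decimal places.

ρ = 1 − 6Σd² / [n(n²−1)] = 1 − 6×170 / (10×99)
  = 1 − 1020/990 = 1 − 1.0303 ≈ -0.030

-0.030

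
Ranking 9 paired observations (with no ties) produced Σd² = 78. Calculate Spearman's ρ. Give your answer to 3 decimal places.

0.350

ρ = 1 − 6Σd² / [n(n²−1)] = 1 − 6×78 / (9×80)
  = 1 − 468/720 = 1 − 0.6500 ≈ 0.350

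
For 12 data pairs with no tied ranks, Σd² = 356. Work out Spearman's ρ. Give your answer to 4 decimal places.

ρ = 1 − 6Σd² / [n(n²−1)] = 1 − 6×356 / (12×143)
  = 1 − 2136/1716 = 1 − 1.24476 ≈ -0.2448

-0.2448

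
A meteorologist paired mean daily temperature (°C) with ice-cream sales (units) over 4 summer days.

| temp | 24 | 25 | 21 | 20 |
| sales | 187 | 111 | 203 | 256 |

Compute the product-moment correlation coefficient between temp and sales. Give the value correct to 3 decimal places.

n = 4, Σx = 90, Σy = 757, Σx² = 2042, Σy² = 154035, Σxy = 16646
nΣxy − ΣxΣy = 66584 − 68130 = -1546
nΣx² − (Σx)² = 8168 − 8100 = 68; nΣy² − (Σy)² = 616140 − 573049 = 43091
r = -1546 / √(68 × 43091) = -1546 / 1711.7792 ≈ -0.903

-0.903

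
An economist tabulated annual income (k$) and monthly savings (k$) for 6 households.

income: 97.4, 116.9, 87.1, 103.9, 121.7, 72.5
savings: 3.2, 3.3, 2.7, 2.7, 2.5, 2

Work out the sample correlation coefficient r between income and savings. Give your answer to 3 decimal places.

n = 6, Σx = 599.5, Σy = 16.4, Σx² = 61601.13, Σy² = 45.96, Σxy = 1662.4
nΣxy − ΣxΣy = 9974.4 − 9831.8 = 142.6
nΣx² − (Σx)² = 369606.78 − 359400.25 = 10206.53; nΣy² − (Σy)² = 275.76 − 268.96 = 6.8
r = 142.6 / √(10206.53 × 6.8) = 142.6 / 263.4472 ≈ 0.541

0.541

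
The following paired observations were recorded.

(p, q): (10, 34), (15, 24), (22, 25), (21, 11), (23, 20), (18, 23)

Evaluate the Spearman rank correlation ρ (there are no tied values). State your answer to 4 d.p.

-0.5429

Rank p: 1, 2, 5, 4, 6, 3
Rank q: 6, 4, 5, 1, 2, 3
d = rank(p) − rank(q): -5, -2, 0, 3, 4, 0; Σd² = 54
ρ = 1 − 6Σd² / [n(n²−1)] = 1 − 6×54 / (6×35) = 1 − 324/210 ≈ -0.5429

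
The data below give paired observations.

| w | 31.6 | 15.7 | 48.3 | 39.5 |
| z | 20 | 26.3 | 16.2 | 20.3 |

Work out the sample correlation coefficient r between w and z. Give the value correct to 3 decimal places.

-0.965

n = 4, Σw = 135.1, Σz = 82.8, Σw² = 5138.19, Σz² = 1766.22, Σwz = 2629.22
nΣwz − ΣwΣz = 10516.88 − 11186.28 = -669.4
nΣw² − (Σw)² = 20552.76 − 18252.01 = 2300.75; nΣz² − (Σz)² = 7064.88 − 6855.84 = 209.04
r = -669.4 / √(2300.75 × 209.04) = -669.4 / 693.5047 ≈ -0.965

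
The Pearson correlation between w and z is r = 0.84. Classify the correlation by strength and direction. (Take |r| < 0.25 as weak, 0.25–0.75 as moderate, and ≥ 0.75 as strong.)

strong positive

r = 0.84 > 0 so the relationship is positive.
|r| = 0.84, which falls in the strong range.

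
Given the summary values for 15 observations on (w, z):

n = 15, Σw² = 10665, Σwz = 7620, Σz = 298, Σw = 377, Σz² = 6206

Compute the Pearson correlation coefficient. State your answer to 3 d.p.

r = (nΣwz − ΣwΣz) / √[(nΣw² − (Σw)²)(nΣz² − (Σz)²)]
Numerator: 15×7620 − 377×298 = 1954
Denominator: √[(159975 − 142129)(93090 − 88804)] = √[17846 × 4286] = 8745.7393
r = 1954 / 8745.7393 ≈ 0.223

0.223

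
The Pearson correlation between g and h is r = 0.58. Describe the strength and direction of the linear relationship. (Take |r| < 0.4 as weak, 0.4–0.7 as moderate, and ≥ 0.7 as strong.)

r = 0.58 > 0 so the relationship is positive.
|r| = 0.58, which falls in the moderate range.

moderate positive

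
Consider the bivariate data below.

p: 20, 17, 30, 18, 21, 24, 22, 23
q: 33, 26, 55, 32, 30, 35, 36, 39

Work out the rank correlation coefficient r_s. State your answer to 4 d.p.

Rank p: 3, 1, 8, 2, 4, 7, 5, 6
Rank q: 4, 1, 8, 3, 2, 5, 6, 7
d = rank(p) − rank(q): -1, 0, 0, -1, 2, 2, -1, -1; Σd² = 12
ρ = 1 − 6Σd² / [n(n²−1)] = 1 − 6×12 / (8×63) = 1 − 72/504 ≈ 0.8571

0.8571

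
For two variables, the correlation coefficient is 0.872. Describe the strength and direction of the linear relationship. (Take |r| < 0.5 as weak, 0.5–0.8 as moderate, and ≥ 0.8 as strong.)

r = 0.872 > 0 so the relationship is positive.
|r| = 0.872, which falls in the strong range.

strong positive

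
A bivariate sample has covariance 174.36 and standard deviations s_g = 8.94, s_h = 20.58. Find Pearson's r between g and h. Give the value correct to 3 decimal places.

0.948

r = Cov(g,h) / (s_g · s_h) = 174.36 / (8.94 × 20.58)
  = 174.36 / 183.9852 ≈ 0.948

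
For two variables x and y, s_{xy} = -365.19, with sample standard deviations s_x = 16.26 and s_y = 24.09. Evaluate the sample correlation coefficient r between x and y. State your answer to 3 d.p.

-0.932

r = Cov(x,y) / (s_x · s_y) = -365.19 / (16.26 × 24.09)
  = -365.19 / 391.7034 ≈ -0.932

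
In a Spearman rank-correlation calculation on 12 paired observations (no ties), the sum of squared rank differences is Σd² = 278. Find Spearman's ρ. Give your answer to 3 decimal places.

0.028

ρ = 1 − 6Σd² / [n(n²−1)] = 1 − 6×278 / (12×143)
  = 1 − 1668/1716 = 1 − 0.9720 ≈ 0.028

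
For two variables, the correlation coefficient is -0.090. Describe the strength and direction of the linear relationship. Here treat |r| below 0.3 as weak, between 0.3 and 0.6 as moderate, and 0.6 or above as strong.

weak negative

r = -0.090 < 0 so the relationship is negative.
|r| = 0.090, which falls in the weak range.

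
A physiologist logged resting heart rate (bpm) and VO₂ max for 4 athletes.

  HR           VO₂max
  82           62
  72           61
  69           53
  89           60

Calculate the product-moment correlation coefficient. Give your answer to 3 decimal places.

0.577

n = 4, Σx = 312, Σy = 236, Σx² = 24590, Σy² = 13974, Σxy = 18473
nΣxy − ΣxΣy = 73892 − 73632 = 260
nΣx² − (Σx)² = 98360 − 97344 = 1016; nΣy² − (Σy)² = 55896 − 55696 = 200
r = 260 / √(1016 × 200) = 260 / 450.7771 ≈ 0.577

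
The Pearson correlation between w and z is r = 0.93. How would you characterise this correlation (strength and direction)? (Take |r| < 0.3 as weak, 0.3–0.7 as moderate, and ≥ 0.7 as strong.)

r = 0.93 > 0 so the relationship is positive.
|r| = 0.93, which falls in the strong range.

strong positive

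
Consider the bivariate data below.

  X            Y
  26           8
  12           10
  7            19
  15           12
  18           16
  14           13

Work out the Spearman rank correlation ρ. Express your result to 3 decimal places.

-0.486

Rank X: 6, 2, 1, 4, 5, 3
Rank Y: 1, 2, 6, 3, 5, 4
d = rank(X) − rank(Y): 5, 0, -5, 1, 0, -1; Σd² = 52
ρ = 1 − 6Σd² / [n(n²−1)] = 1 − 6×52 / (6×35) = 1 − 312/210 ≈ -0.486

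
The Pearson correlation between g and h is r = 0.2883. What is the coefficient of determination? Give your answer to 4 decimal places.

r² = (0.2883)² = 0.0831

0.0831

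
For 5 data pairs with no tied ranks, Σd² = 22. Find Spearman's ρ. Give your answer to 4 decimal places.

ρ = 1 − 6Σd² / [n(n²−1)] = 1 − 6×22 / (5×24)
  = 1 − 132/120 = 1 − 1.10000 ≈ -0.1000

-0.1000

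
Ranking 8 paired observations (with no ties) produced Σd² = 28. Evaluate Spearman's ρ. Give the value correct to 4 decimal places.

0.6667

ρ = 1 − 6Σd² / [n(n²−1)] = 1 − 6×28 / (8×63)
  = 1 − 168/504 = 1 − 0.33333 ≈ 0.6667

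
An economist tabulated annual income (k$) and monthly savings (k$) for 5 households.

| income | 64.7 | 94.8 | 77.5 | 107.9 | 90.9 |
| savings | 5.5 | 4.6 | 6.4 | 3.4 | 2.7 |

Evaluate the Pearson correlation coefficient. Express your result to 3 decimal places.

-0.697

n = 5, Σx = 435.8, Σy = 22.6, Σx² = 39084.6, Σy² = 111.22, Σxy = 1900.22
nΣxy − ΣxΣy = 9501.1 − 9849.08 = -347.98
nΣx² − (Σx)² = 195423 − 189921.64 = 5501.36; nΣy² − (Σy)² = 556.1 − 510.76 = 45.34
r = -347.98 / √(5501.36 × 45.34) = -347.98 / 499.4313 ≈ -0.697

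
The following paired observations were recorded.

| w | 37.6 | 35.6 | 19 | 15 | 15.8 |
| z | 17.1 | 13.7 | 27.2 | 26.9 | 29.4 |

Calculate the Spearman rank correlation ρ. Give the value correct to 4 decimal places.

-0.6000

Rank w: 5, 4, 3, 1, 2
Rank z: 2, 1, 4, 3, 5
d = rank(w) − rank(z): 3, 3, -1, -2, -3; Σd² = 32
ρ = 1 − 6Σd² / [n(n²−1)] = 1 − 6×32 / (5×24) = 1 − 192/120 ≈ -0.6000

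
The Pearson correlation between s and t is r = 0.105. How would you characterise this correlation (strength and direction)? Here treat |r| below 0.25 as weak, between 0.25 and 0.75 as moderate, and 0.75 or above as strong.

r = 0.105 > 0 so the relationship is positive.
|r| = 0.105, which falls in the weak range.

weak positive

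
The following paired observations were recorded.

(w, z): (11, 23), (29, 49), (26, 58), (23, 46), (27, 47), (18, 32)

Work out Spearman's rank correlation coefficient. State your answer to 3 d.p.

0.829

Rank w: 1, 6, 4, 3, 5, 2
Rank z: 1, 5, 6, 3, 4, 2
d = rank(w) − rank(z): 0, 1, -2, 0, 1, 0; Σd² = 6
ρ = 1 − 6Σd² / [n(n²−1)] = 1 − 6×6 / (6×35) = 1 − 36/210 ≈ 0.829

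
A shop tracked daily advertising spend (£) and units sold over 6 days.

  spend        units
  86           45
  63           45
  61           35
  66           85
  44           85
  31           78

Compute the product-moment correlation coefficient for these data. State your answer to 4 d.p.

n = 6, Σx = 351, Σy = 373, Σx² = 22339, Σy² = 25809, Σxy = 20608
nΣxy − ΣxΣy = 123648 − 130923 = -7275
nΣx² − (Σx)² = 134034 − 123201 = 10833; nΣy² − (Σy)² = 154854 − 139129 = 15725
r = -7275 / √(10833 × 15725) = -7275 / 13051.7786 ≈ -0.5574

-0.5574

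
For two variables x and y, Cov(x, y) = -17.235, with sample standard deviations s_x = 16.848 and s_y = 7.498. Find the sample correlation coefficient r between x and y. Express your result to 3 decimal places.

-0.136

r = Cov(x,y) / (s_x · s_y) = -17.235 / (16.848 × 7.498)
  = -17.235 / 126.3263 ≈ -0.136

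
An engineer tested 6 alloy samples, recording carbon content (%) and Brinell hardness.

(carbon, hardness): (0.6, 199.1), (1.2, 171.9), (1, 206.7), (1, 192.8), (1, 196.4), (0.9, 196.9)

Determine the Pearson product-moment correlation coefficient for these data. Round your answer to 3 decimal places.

-0.582

n = 6, Σx = 5.7, Σy = 1163.8, Σx² = 5.61, Σy² = 226429.72, Σxy = 1098.85
nΣxy − ΣxΣy = 6593.1 − 6633.66 = -40.56
nΣx² − (Σx)² = 33.66 − 32.49 = 1.17; nΣy² − (Σy)² = 1358578.32 − 1354430.44 = 4147.88
r = -40.56 / √(1.17 × 4147.88) = -40.56 / 69.6636 ≈ -0.582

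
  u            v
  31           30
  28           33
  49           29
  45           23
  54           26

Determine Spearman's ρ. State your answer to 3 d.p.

Rank u: 2, 1, 4, 3, 5
Rank v: 4, 5, 3, 1, 2
d = rank(u) − rank(v): -2, -4, 1, 2, 3; Σd² = 34
ρ = 1 − 6Σd² / [n(n²−1)] = 1 − 6×34 / (5×24) = 1 − 204/120 ≈ -0.700

-0.700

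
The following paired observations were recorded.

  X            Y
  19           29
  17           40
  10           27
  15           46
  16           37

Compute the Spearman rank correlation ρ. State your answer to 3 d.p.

0.100

Rank X: 5, 4, 1, 2, 3
Rank Y: 2, 4, 1, 5, 3
d = rank(X) − rank(Y): 3, 0, 0, -3, 0; Σd² = 18
ρ = 1 − 6Σd² / [n(n²−1)] = 1 − 6×18 / (5×24) = 1 − 108/120 ≈ 0.100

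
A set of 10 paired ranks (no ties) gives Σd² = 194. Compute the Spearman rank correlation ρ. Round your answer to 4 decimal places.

ρ = 1 − 6Σd² / [n(n²−1)] = 1 − 6×194 / (10×99)
  = 1 − 1164/990 = 1 − 1.17576 ≈ -0.1758

-0.1758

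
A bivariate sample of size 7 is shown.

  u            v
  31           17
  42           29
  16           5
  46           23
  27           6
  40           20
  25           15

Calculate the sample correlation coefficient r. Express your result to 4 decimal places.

0.8753

n = 7, Σu = 227, Σv = 115, Σu² = 8051, Σv² = 2345, Σuv = 4220
nΣuv − ΣuΣv = 29540 − 26105 = 3435
nΣu² − (Σu)² = 56357 − 51529 = 4828; nΣv² − (Σv)² = 16415 − 13225 = 3190
r = 3435 / √(4828 × 3190) = 3435 / 3924.4516 ≈ 0.8753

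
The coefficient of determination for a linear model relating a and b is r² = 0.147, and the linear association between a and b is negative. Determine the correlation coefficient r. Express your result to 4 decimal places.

-0.3834

|r| = √0.147 = 0.3834
The association is negative, so r = −0.3834.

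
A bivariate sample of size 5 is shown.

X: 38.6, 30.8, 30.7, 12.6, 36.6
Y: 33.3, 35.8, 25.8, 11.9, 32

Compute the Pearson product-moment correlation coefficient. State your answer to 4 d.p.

0.9049

n = 5, ΣX = 149.3, ΣY = 138.8, ΣX² = 4879.41, ΣY² = 4221.78, ΣXY = 4501.22
nΣXY − ΣXΣY = 22506.1 − 20722.84 = 1783.26
nΣX² − (ΣX)² = 24397.05 − 22290.49 = 2106.56; nΣY² − (ΣY)² = 21108.9 − 19265.44 = 1843.46
r = 1783.26 / √(2106.56 × 1843.46) = 1783.26 / 1970.6240 ≈ 0.9049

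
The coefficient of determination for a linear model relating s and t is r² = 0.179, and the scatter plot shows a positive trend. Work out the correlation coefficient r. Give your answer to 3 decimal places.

|r| = √0.179 = 0.423
The association is positive, so r = 0.423.

0.423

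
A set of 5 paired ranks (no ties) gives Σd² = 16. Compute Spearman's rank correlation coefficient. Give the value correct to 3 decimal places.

0.200

ρ = 1 − 6Σd² / [n(n²−1)] = 1 − 6×16 / (5×24)
  = 1 − 96/120 = 1 − 0.8000 ≈ 0.200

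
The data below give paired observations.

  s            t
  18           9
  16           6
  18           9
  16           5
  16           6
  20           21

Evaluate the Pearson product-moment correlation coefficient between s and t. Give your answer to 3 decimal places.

0.932

n = 6, Σs = 104, Σt = 56, Σs² = 1816, Σt² = 700, Σst = 1016
nΣst − ΣsΣt = 6096 − 5824 = 272
nΣs² − (Σs)² = 10896 − 10816 = 80; nΣt² − (Σt)² = 4200 − 3136 = 1064
r = 272 / √(80 × 1064) = 272 / 291.7533 ≈ 0.932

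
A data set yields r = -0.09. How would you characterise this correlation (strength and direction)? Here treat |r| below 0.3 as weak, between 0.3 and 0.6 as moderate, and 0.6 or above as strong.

r = -0.09 < 0 so the relationship is negative.
|r| = 0.09, which falls in the weak range.

weak negative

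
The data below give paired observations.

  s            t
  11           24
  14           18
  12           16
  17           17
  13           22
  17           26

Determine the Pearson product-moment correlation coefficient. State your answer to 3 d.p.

n = 6, Σs = 84, Σt = 123, Σs² = 1208, Σt² = 2605, Σst = 1725
nΣst − ΣsΣt = 10350 − 10332 = 18
nΣs² − (Σs)² = 7248 − 7056 = 192; nΣt² − (Σt)² = 15630 − 15129 = 501
r = 18 / √(192 × 501) = 18 / 310.1484 ≈ 0.058

0.058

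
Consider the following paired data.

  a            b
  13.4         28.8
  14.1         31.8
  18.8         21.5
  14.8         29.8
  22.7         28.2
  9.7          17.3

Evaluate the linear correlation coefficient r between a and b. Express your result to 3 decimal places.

n = 6, Σa = 93.5, Σb = 157.4, Σa² = 1560.23, Σb² = 4285.5, Σab = 2487.49
nΣab − ΣaΣb = 14924.94 − 14716.9 = 208.04
nΣa² − (Σa)² = 9361.38 − 8742.25 = 619.13; nΣb² − (Σb)² = 25713 − 24774.76 = 938.24
r = 208.04 / √(619.13 × 938.24) = 208.04 / 762.1631 ≈ 0.273

0.273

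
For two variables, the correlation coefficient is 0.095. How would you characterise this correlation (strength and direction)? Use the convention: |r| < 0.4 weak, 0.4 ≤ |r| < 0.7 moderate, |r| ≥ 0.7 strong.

weak positive

r = 0.095 > 0 so the relationship is positive.
|r| = 0.095, which falls in the weak range.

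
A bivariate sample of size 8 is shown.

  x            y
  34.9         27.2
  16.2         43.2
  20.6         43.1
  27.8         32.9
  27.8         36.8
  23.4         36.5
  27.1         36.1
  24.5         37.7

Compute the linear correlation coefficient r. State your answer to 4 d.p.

n = 8, Σx = 202.3, Σy = 293.5, Σx² = 5332.71, Σy² = 10957.09, Σxy = 7230.7
nΣxy − ΣxΣy = 57845.6 − 59375.05 = -1529.45
nΣx² − (Σx)² = 42661.68 − 40925.29 = 1736.39; nΣy² − (Σy)² = 87656.72 − 86142.25 = 1514.47
r = -1529.45 / √(1736.39 × 1514.47) = -1529.45 / 1621.6382 ≈ -0.9432

-0.9432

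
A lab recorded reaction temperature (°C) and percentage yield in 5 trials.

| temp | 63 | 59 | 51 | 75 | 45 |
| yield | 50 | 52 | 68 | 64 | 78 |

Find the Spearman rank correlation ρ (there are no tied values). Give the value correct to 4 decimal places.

Rank temp: 4, 3, 2, 5, 1
Rank yield: 1, 2, 4, 3, 5
d = rank(temp) − rank(yield): 3, 1, -2, 2, -4; Σd² = 34
ρ = 1 − 6Σd² / [n(n²−1)] = 1 − 6×34 / (5×24) = 1 − 204/120 ≈ -0.7000

-0.7000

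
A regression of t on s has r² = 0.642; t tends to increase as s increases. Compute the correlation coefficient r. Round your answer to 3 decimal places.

0.801

|r| = √0.642 = 0.801
The association is positive, so r = 0.801.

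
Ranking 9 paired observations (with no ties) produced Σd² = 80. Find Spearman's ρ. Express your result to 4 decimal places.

ρ = 1 − 6Σd² / [n(n²−1)] = 1 − 6×80 / (9×80)
  = 1 − 480/720 = 1 − 0.66667 ≈ 0.3333

0.3333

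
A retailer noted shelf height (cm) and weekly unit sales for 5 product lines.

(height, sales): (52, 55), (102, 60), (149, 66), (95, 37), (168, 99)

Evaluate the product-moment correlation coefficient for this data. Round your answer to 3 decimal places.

n = 5, Σx = 566, Σy = 317, Σx² = 72558, Σy² = 22151, Σxy = 38961
nΣxy − ΣxΣy = 194805 − 179422 = 15383
nΣx² − (Σx)² = 362790 − 320356 = 42434; nΣy² − (Σy)² = 110755 − 100489 = 10266
r = 15383 / √(42434 × 10266) = 15383 / 20871.6900 ≈ 0.737

0.737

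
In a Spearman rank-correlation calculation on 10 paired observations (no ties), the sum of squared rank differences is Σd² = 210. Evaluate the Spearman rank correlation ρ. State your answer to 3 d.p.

-0.273

ρ = 1 − 6Σd² / [n(n²−1)] = 1 − 6×210 / (10×99)
  = 1 − 1260/990 = 1 − 1.2727 ≈ -0.273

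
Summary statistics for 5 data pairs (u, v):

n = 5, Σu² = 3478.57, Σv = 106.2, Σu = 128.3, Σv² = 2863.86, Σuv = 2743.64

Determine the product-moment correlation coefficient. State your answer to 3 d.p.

r = (nΣuv − ΣuΣv) / √[(nΣu² − (Σu)²)(nΣv² − (Σv)²)]
Numerator: 5×2743.64 − 128.3×106.2 = 92.74
Denominator: √[(17392.85 − 16460.89)(14319.3 − 11278.44)] = √[931.96 × 3040.86] = 1683.4369
r = 92.74 / 1683.4369 ≈ 0.055

0.055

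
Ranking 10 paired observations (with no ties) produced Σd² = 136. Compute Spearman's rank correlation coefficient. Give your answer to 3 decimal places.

ρ = 1 − 6Σd² / [n(n²−1)] = 1 − 6×136 / (10×99)
  = 1 − 816/990 = 1 − 0.8242 ≈ 0.176

0.176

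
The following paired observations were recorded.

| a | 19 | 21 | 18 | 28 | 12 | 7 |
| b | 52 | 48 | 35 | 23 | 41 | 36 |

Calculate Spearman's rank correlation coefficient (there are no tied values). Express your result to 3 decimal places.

-0.086

Rank a: 4, 5, 3, 6, 2, 1
Rank b: 6, 5, 2, 1, 4, 3
d = rank(a) − rank(b): -2, 0, 1, 5, -2, -2; Σd² = 38
ρ = 1 − 6Σd² / [n(n²−1)] = 1 − 6×38 / (6×35) = 1 − 228/210 ≈ -0.086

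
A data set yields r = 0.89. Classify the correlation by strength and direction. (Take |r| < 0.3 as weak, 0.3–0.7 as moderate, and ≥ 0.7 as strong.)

strong positive

r = 0.89 > 0 so the relationship is positive.
|r| = 0.89, which falls in the strong range.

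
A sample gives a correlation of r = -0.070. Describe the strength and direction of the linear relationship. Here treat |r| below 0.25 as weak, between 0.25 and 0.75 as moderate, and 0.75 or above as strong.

r = -0.070 < 0 so the relationship is negative.
|r| = 0.070, which falls in the weak range.

weak negative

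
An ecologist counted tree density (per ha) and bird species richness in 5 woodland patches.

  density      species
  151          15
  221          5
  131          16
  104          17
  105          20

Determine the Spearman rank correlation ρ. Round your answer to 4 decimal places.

-0.9000

Rank density: 4, 5, 3, 1, 2
Rank species: 2, 1, 3, 4, 5
d = rank(density) − rank(species): 2, 4, 0, -3, -3; Σd² = 38
ρ = 1 − 6Σd² / [n(n²−1)] = 1 − 6×38 / (5×24) = 1 − 228/120 ≈ -0.9000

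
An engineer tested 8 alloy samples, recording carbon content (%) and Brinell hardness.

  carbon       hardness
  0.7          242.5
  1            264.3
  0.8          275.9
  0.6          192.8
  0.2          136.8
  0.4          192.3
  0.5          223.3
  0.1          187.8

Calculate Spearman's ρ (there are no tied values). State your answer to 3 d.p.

Rank carbon: 6, 8, 7, 5, 2, 3, 4, 1
Rank hardness: 6, 7, 8, 4, 1, 3, 5, 2
d = rank(carbon) − rank(hardness): 0, 1, -1, 1, 1, 0, -1, -1; Σd² = 6
ρ = 1 − 6Σd² / [n(n²−1)] = 1 − 6×6 / (8×63) = 1 − 36/504 ≈ 0.929

0.929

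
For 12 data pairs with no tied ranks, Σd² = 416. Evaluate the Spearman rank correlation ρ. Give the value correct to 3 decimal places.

-0.455

ρ = 1 − 6Σd² / [n(n²−1)] = 1 − 6×416 / (12×143)
  = 1 − 2496/1716 = 1 − 1.4545 ≈ -0.455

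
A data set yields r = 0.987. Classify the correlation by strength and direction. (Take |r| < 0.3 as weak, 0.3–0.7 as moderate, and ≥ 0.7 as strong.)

strong positive

r = 0.987 > 0 so the relationship is positive.
|r| = 0.987, which falls in the strong range.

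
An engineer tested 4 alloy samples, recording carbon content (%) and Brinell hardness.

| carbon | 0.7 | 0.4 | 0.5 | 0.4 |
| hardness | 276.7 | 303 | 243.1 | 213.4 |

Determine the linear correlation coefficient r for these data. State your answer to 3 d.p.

n = 4, Σx = 2, Σy = 1036.2, Σx² = 1.06, Σy² = 273009.06, Σxy = 521.8
nΣxy − ΣxΣy = 2087.2 − 2072.4 = 14.8
nΣx² − (Σx)² = 4.24 − 4 = 0.24; nΣy² − (Σy)² = 1092036.24 − 1073710.44 = 18325.8
r = 14.8 / √(0.24 × 18325.8) = 14.8 / 66.3189 ≈ 0.223

0.223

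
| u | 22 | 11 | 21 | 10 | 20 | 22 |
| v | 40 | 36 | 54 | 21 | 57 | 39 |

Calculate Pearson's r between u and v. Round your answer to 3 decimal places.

n = 6, Σu = 106, Σv = 247, Σu² = 2030, Σv² = 11023, Σuv = 4618
nΣuv − ΣuΣv = 27708 − 26182 = 1526
nΣu² − (Σu)² = 12180 − 11236 = 944; nΣv² − (Σv)² = 66138 − 61009 = 5129
r = 1526 / √(944 × 5129) = 1526 / 2200.4036 ≈ 0.694

0.694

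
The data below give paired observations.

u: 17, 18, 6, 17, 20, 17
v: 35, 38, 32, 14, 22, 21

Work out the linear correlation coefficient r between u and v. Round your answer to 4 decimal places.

-0.2538

n = 6, Σu = 95, Σv = 162, Σu² = 1627, Σv² = 4814, Σuv = 2506
nΣuv − ΣuΣv = 15036 − 15390 = -354
nΣu² − (Σu)² = 9762 − 9025 = 737; nΣv² − (Σv)² = 28884 − 26244 = 2640
r = -354 / √(737 × 2640) = -354 / 1394.8763 ≈ -0.2538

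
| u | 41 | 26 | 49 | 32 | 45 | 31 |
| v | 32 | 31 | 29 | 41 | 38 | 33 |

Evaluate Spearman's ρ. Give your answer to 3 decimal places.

Rank u: 4, 1, 6, 3, 5, 2
Rank v: 3, 2, 1, 6, 5, 4
d = rank(u) − rank(v): 1, -1, 5, -3, 0, -2; Σd² = 40
ρ = 1 − 6Σd² / [n(n²−1)] = 1 − 6×40 / (6×35) = 1 − 240/210 ≈ -0.143

-0.143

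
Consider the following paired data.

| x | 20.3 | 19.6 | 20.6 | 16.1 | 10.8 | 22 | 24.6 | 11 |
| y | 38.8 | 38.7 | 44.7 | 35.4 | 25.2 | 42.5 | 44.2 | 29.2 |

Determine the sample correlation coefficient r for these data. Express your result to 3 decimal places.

n = 8, Σx = 145, Σy = 298.7, Σx² = 2806.62, Σy² = 11501.95, Σxy = 5652.6
nΣxy − ΣxΣy = 45220.8 − 43311.5 = 1909.3
nΣx² − (Σx)² = 22452.96 − 21025 = 1427.96; nΣy² − (Σy)² = 92015.6 − 89221.69 = 2793.91
r = 1909.3 / √(1427.96 × 2793.91) = 1909.3 / 1997.3962 ≈ 0.956

0.956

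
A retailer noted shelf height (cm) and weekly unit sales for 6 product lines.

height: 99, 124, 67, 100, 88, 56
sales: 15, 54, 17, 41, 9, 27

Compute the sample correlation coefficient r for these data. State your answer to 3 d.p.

n = 6, Σx = 534, Σy = 163, Σx² = 50546, Σy² = 5921, Σxy = 15724
nΣxy − ΣxΣy = 94344 − 87042 = 7302
nΣx² − (Σx)² = 303276 − 285156 = 18120; nΣy² − (Σy)² = 35526 − 26569 = 8957
r = 7302 / √(18120 × 8957) = 7302 / 12739.7347 ≈ 0.573

0.573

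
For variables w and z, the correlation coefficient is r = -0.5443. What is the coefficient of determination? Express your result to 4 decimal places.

r² = (-0.5443)² = 0.2963

0.2963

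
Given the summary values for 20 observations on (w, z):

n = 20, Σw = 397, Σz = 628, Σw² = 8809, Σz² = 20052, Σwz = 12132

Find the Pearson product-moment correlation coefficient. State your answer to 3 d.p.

r = (nΣwz − ΣwΣz) / √[(nΣw² − (Σw)²)(nΣz² − (Σz)²)]
Numerator: 20×12132 − 397×628 = -6676
Denominator: √[(176180 − 157609)(401040 − 394384)] = √[18571 × 6656] = 11117.9394
r = -6676 / 11117.9394 ≈ -0.600

-0.600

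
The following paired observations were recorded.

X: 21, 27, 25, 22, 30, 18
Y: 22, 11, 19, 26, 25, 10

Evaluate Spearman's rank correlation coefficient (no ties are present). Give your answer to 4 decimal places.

0.3143

Rank X: 2, 5, 4, 3, 6, 1
Rank Y: 4, 2, 3, 6, 5, 1
d = rank(X) − rank(Y): -2, 3, 1, -3, 1, 0; Σd² = 24
ρ = 1 − 6Σd² / [n(n²−1)] = 1 − 6×24 / (6×35) = 1 − 144/210 ≈ 0.3143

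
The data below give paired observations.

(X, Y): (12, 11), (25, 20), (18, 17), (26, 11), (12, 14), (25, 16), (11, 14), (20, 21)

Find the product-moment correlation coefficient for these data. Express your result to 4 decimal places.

0.3387

n = 8, ΣX = 149, ΣY = 124, ΣX² = 3059, ΣY² = 2020, ΣXY = 2366
nΣXY − ΣXΣY = 18928 − 18476 = 452
nΣX² − (ΣX)² = 24472 − 22201 = 2271; nΣY² − (ΣY)² = 16160 − 15376 = 784
r = 452 / √(2271 × 784) = 452 / 1334.3403 ≈ 0.3387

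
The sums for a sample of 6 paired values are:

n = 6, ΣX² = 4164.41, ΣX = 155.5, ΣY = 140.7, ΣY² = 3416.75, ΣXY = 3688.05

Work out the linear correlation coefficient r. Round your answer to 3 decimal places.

r = (nΣXY − ΣXΣY) / √[(nΣX² − (ΣX)²)(nΣY² − (ΣY)²)]
Numerator: 6×3688.05 − 155.5×140.7 = 249.45
Denominator: √[(24986.46 − 24180.25)(20500.5 − 19796.49)] = √[806.21 × 704.01] = 753.3790
r = 249.45 / 753.3790 ≈ 0.331

0.331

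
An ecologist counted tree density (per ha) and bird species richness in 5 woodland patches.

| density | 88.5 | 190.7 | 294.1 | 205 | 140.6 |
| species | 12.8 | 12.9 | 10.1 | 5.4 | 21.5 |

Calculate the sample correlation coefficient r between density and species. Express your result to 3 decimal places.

-0.461

n = 5, Σx = 918.9, Σy = 62.7, Σx² = 192486.91, Σy² = 923.67, Σxy = 10693.14
nΣxy − ΣxΣy = 53465.7 − 57615.03 = -4149.33
nΣx² − (Σx)² = 962434.55 − 844377.21 = 118057.34; nΣy² − (Σy)² = 4618.35 − 3931.29 = 687.06
r = -4149.33 / √(118057.34 × 687.06) = -4149.33 / 9006.2465 ≈ -0.461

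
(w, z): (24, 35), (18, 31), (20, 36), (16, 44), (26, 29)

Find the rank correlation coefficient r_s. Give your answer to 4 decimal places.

-0.7000

Rank w: 4, 2, 3, 1, 5
Rank z: 3, 2, 4, 5, 1
d = rank(w) − rank(z): 1, 0, -1, -4, 4; Σd² = 34
ρ = 1 − 6Σd² / [n(n²−1)] = 1 − 6×34 / (5×24) = 1 − 204/120 ≈ -0.7000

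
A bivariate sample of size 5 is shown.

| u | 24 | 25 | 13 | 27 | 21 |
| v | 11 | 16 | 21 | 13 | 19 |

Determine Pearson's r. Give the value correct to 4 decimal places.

n = 5, Σu = 110, Σv = 80, Σu² = 2540, Σv² = 1348, Σuv = 1687
nΣuv − ΣuΣv = 8435 − 8800 = -365
nΣu² − (Σu)² = 12700 − 12100 = 600; nΣv² − (Σv)² = 6740 − 6400 = 340
r = -365 / √(600 × 340) = -365 / 451.6636 ≈ -0.8081

-0.8081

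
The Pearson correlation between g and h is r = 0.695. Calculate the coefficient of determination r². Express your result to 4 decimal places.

0.4830

r² = (0.695)² = 0.4830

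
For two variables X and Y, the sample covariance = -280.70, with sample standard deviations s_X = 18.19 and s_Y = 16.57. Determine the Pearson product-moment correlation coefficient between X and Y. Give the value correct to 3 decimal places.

-0.931

r = Cov(X,Y) / (s_X · s_Y) = -280.70 / (18.19 × 16.57)
  = -280.70 / 301.4083 ≈ -0.931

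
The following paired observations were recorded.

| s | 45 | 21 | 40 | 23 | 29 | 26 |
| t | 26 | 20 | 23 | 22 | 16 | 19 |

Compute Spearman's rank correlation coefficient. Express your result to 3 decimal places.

0.486

Rank s: 6, 1, 5, 2, 4, 3
Rank t: 6, 3, 5, 4, 1, 2
d = rank(s) − rank(t): 0, -2, 0, -2, 3, 1; Σd² = 18
ρ = 1 − 6Σd² / [n(n²−1)] = 1 − 6×18 / (6×35) = 1 − 108/210 ≈ 0.486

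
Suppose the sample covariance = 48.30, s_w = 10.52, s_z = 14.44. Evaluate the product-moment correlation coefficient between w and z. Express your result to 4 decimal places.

r = Cov(w,z) / (s_w · s_z) = 48.30 / (10.52 × 14.44)
  = 48.30 / 151.9088 ≈ 0.3180

0.3180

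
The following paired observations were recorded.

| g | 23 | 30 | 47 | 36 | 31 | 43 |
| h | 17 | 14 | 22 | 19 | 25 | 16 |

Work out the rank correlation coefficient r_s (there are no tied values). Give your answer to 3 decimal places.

0.314

Rank g: 1, 2, 6, 4, 3, 5
Rank h: 3, 1, 5, 4, 6, 2
d = rank(g) − rank(h): -2, 1, 1, 0, -3, 3; Σd² = 24
ρ = 1 − 6Σd² / [n(n²−1)] = 1 − 6×24 / (6×35) = 1 − 144/210 ≈ 0.314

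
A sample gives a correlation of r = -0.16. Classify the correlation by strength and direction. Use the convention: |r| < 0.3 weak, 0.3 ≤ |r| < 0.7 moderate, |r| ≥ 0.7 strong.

r = -0.16 < 0 so the relationship is negative.
|r| = 0.16, which falls in the weak range.

weak negative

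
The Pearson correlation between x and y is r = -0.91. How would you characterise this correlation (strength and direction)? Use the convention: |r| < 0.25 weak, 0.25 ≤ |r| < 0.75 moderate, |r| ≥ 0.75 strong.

r = -0.91 < 0 so the relationship is negative.
|r| = 0.91, which falls in the strong range.

strong negative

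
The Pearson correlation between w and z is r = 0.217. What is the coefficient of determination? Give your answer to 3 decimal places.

0.047

r² = (0.217)² = 0.047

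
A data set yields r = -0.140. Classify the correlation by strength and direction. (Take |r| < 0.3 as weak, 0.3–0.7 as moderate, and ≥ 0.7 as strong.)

weak negative

r = -0.140 < 0 so the relationship is negative.
|r| = 0.140, which falls in the weak range.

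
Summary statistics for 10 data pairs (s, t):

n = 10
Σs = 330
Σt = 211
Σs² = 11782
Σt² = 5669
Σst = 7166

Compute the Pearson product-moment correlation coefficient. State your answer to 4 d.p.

r = (nΣst − ΣsΣt) / √[(nΣs² − (Σs)²)(nΣt² − (Σt)²)]
Numerator: 10×7166 − 330×211 = 2030
Denominator: √[(117820 − 108900)(56690 − 44521)] = √[8920 × 12169] = 10418.6122
r = 2030 / 10418.6122 ≈ 0.1948

0.1948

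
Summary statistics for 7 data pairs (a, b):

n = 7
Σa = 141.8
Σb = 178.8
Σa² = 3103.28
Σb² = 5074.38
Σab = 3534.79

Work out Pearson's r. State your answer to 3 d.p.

r = (nΣab − ΣaΣb) / √[(nΣa² − (Σa)²)(nΣb² − (Σb)²)]
Numerator: 7×3534.79 − 141.8×178.8 = -610.31
Denominator: √[(21722.96 − 20107.24)(35520.66 − 31969.44)] = √[1615.72 × 3551.22] = 2395.3658
r = -610.31 / 2395.3658 ≈ -0.255

-0.255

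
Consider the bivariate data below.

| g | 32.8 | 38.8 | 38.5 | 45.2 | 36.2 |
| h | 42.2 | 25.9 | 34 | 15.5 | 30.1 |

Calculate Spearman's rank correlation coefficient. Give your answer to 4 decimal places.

Rank g: 1, 4, 3, 5, 2
Rank h: 5, 2, 4, 1, 3
d = rank(g) − rank(h): -4, 2, -1, 4, -1; Σd² = 38
ρ = 1 − 6Σd² / [n(n²−1)] = 1 − 6×38 / (5×24) = 1 − 228/120 ≈ -0.9000

-0.9000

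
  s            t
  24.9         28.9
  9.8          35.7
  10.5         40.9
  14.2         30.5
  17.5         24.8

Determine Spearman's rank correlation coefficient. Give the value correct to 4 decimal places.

-0.8000

Rank s: 5, 1, 2, 3, 4
Rank t: 2, 4, 5, 3, 1
d = rank(s) − rank(t): 3, -3, -3, 0, 3; Σd² = 36
ρ = 1 − 6Σd² / [n(n²−1)] = 1 − 6×36 / (5×24) = 1 − 216/120 ≈ -0.8000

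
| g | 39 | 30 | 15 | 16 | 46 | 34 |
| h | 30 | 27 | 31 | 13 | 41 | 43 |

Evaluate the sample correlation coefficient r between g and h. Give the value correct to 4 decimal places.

n = 6, Σg = 180, Σh = 185, Σg² = 6174, Σh² = 6289, Σgh = 6001
nΣgh − ΣgΣh = 36006 − 33300 = 2706
nΣg² − (Σg)² = 37044 − 32400 = 4644; nΣh² − (Σh)² = 37734 − 34225 = 3509
r = 2706 / √(4644 × 3509) = 2706 / 4036.8052 ≈ 0.6703

0.6703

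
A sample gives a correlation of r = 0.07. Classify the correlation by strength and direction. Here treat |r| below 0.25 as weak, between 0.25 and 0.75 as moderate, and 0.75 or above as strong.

weak positive

r = 0.07 > 0 so the relationship is positive.
|r| = 0.07, which falls in the weak range.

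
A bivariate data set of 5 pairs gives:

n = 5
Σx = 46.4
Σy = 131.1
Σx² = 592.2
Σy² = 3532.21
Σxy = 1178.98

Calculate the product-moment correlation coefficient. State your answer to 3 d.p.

r = (nΣxy − ΣxΣy) / √[(nΣx² − (Σx)²)(nΣy² − (Σy)²)]
Numerator: 5×1178.98 − 46.4×131.1 = -188.14
Denominator: √[(2961 − 2152.96)(17661.05 − 17187.21)] = √[808.04 × 473.84] = 618.7743
r = -188.14 / 618.7743 ≈ -0.304

-0.304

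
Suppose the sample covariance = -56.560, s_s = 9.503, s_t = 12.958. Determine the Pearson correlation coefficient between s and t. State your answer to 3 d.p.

-0.459

r = Cov(s,t) / (s_s · s_t) = -56.560 / (9.503 × 12.958)
  = -56.560 / 123.1399 ≈ -0.459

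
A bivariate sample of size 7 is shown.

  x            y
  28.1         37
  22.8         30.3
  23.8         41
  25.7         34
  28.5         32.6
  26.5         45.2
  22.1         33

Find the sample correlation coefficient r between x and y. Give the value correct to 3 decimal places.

0.230

n = 7, Σx = 177.5, Σy = 253.1, Σx² = 4539.29, Σy² = 9318.89, Σxy = 6436.34
nΣxy − ΣxΣy = 45054.38 − 44925.25 = 129.13
nΣx² − (Σx)² = 31775.03 − 31506.25 = 268.78; nΣy² − (Σy)² = 65232.23 − 64059.61 = 1172.62
r = 129.13 / √(268.78 × 1172.62) = 129.13 / 561.4061 ≈ 0.230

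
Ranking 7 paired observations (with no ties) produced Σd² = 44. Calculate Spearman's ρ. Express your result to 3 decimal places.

ρ = 1 − 6Σd² / [n(n²−1)] = 1 − 6×44 / (7×48)
  = 1 − 264/336 = 1 − 0.7857 ≈ 0.214

0.214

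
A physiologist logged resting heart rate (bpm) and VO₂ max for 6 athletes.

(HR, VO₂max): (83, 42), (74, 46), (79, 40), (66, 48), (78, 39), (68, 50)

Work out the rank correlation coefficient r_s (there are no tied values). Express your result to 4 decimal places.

Rank HR: 6, 3, 5, 1, 4, 2
Rank VO₂max: 3, 4, 2, 5, 1, 6
d = rank(HR) − rank(VO₂max): 3, -1, 3, -4, 3, -4; Σd² = 60
ρ = 1 − 6Σd² / [n(n²−1)] = 1 − 6×60 / (6×35) = 1 − 360/210 ≈ -0.7143

-0.7143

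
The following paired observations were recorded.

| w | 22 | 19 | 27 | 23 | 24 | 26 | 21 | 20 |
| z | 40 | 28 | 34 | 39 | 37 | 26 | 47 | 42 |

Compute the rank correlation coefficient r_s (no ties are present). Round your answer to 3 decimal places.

-0.429

Rank w: 4, 1, 8, 5, 6, 7, 3, 2
Rank z: 6, 2, 3, 5, 4, 1, 8, 7
d = rank(w) − rank(z): -2, -1, 5, 0, 2, 6, -5, -5; Σd² = 120
ρ = 1 − 6Σd² / [n(n²−1)] = 1 − 6×120 / (8×63) = 1 − 720/504 ≈ -0.429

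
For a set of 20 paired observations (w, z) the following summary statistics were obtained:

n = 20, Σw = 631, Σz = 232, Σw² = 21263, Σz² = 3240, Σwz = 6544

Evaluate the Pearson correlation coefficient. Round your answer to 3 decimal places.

r = (nΣwz − ΣwΣz) / √[(nΣw² − (Σw)²)(nΣz² − (Σz)²)]
Numerator: 20×6544 − 631×232 = -15512
Denominator: √[(425260 − 398161)(64800 − 53824)] = √[27099 × 10976] = 17246.4090
r = -15512 / 17246.4090 ≈ -0.899

-0.899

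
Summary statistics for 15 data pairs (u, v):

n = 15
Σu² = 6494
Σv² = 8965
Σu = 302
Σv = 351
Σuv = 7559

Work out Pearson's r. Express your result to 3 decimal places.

0.883

r = (nΣuv − ΣuΣv) / √[(nΣu² − (Σu)²)(nΣv² − (Σv)²)]
Numerator: 15×7559 − 302×351 = 7383
Denominator: √[(97410 − 91204)(134475 − 123201)] = √[6206 × 11274] = 8364.5947
r = 7383 / 8364.5947 ≈ 0.883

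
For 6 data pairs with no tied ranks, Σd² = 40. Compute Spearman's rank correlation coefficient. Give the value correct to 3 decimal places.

-0.143

ρ = 1 − 6Σd² / [n(n²−1)] = 1 − 6×40 / (6×35)
  = 1 − 240/210 = 1 − 1.1429 ≈ -0.143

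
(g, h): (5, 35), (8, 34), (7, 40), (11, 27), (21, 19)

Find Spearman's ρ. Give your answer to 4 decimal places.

Rank g: 1, 3, 2, 4, 5
Rank h: 4, 3, 5, 2, 1
d = rank(g) − rank(h): -3, 0, -3, 2, 4; Σd² = 38
ρ = 1 − 6Σd² / [n(n²−1)] = 1 − 6×38 / (5×24) = 1 − 228/120 ≈ -0.9000

-0.9000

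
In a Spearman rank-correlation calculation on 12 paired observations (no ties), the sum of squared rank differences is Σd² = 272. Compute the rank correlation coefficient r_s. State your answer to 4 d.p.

0.0490

ρ = 1 − 6Σd² / [n(n²−1)] = 1 − 6×272 / (12×143)
  = 1 − 1632/1716 = 1 − 0.95105 ≈ 0.0490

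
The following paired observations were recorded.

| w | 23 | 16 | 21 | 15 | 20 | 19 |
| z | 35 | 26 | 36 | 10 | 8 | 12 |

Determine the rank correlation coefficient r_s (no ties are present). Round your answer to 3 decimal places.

0.543

Rank w: 6, 2, 5, 1, 4, 3
Rank z: 5, 4, 6, 2, 1, 3
d = rank(w) − rank(z): 1, -2, -1, -1, 3, 0; Σd² = 16
ρ = 1 − 6Σd² / [n(n²−1)] = 1 − 6×16 / (6×35) = 1 − 96/210 ≈ 0.543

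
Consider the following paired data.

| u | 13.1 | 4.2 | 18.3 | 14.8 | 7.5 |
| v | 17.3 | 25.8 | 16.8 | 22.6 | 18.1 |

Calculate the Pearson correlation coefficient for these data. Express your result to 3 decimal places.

-0.587

n = 5, Σu = 57.9, Σv = 100.6, Σu² = 799.43, Σv² = 2085.54, Σuv = 1112.66
nΣuv − ΣuΣv = 5563.3 − 5824.74 = -261.44
nΣu² − (Σu)² = 3997.15 − 3352.41 = 644.74; nΣv² − (Σv)² = 10427.7 − 10120.36 = 307.34
r = -261.44 / √(644.74 × 307.34) = -261.44 / 445.1454 ≈ -0.587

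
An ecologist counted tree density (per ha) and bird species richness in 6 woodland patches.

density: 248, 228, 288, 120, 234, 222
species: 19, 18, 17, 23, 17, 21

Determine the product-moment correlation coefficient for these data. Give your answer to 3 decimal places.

n = 6, Σx = 1340, Σy = 115, Σx² = 314872, Σy² = 2233, Σxy = 25112
nΣxy − ΣxΣy = 150672 − 154100 = -3428
nΣx² − (Σx)² = 1889232 − 1795600 = 93632; nΣy² − (Σy)² = 13398 − 13225 = 173
r = -3428 / √(93632 × 173) = -3428 / 4024.7156 ≈ -0.852

-0.852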